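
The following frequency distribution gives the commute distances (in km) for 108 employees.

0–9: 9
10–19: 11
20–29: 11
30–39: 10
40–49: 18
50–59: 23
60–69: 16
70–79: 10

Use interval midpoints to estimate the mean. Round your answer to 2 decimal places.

Midpoints: 4.5, 14.5, 24.5, 34.5, 44.5, 54.5, 64.5, 74.5
Σfm = 9×4.5 + 11×14.5 + 11×24.5 + 10×34.5 + 18×44.5 + 23×54.5 + 16×64.5 + 10×74.5 = 4646
n = Σf = 108
Mean = 4646 / 108 = 43.0185

43.02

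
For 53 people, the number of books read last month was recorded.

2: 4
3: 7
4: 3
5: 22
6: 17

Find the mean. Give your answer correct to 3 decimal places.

Values: 2, 3, 4, 5, 6
Σfx = 4×2 + 7×3 + 3×4 + 22×5 + 17×6 = 253
n = Σf = 53
Mean = 253 / 53 = 4.7736

4.774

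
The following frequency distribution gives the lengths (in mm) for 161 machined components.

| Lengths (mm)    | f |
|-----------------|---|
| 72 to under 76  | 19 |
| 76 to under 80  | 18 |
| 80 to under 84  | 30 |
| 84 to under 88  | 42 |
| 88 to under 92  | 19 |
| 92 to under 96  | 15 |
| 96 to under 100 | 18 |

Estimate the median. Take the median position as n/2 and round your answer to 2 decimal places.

Cumulative frequencies: 19, 37, 67, 109, 128, 143, 161
n = 161; position = n/2 = 80.5.
This falls in the class 84 to under 88: L = 84, F = 67, f = 42, h = 4.
Median ≈ 84 + ((80.5 − 67) / 42) × 4 = 85.2857

85.29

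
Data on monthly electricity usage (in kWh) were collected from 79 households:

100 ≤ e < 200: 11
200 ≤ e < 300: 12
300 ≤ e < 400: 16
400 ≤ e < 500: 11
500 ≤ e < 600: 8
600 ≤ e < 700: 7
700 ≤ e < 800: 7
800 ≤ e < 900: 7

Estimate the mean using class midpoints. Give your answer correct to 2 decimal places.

Midpoints: 150, 250, 350, 450, 550, 650, 750, 850
Σfm = 11×150 + 12×250 + 16×350 + 11×450 + 8×550 + 7×650 + 7×750 + 7×850 = 35350
n = Σf = 79
Mean = 35350 / 79 = 447.4684

447.47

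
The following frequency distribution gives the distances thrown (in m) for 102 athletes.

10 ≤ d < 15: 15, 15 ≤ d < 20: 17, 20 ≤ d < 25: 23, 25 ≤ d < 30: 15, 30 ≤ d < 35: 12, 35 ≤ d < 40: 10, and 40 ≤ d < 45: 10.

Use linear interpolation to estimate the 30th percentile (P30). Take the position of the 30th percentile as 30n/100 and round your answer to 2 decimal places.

Cumulative frequencies: 15, 32, 55, 70, 82, 92, 102
n = 102; position = 30n/100 = 30.6.
This falls in the class 15 ≤ d < 20: L = 15, F = 15, f = 17, h = 5.
30th percentile ≈ 15 + ((30.6 − 15) / 17) × 5 = 19.5882

19.59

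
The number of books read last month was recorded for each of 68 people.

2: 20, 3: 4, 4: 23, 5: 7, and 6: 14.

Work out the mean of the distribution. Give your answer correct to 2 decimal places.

3.87

Values: 2, 3, 4, 5, 6
Σfx = 20×2 + 4×3 + 23×4 + 7×5 + 14×6 = 263
n = Σf = 68
Mean = 263 / 68 = 3.8676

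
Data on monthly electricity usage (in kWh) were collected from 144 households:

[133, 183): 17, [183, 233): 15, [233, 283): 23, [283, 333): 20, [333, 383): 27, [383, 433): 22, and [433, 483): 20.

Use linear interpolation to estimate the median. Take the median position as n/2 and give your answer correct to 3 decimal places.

325.500

Cumulative frequencies: 17, 32, 55, 75, 102, 124, 144
n = 144; position = n/2 = 72.
This falls in the class [283, 333): L = 283, F = 55, f = 20, h = 50.
Median ≈ 283 + ((72 − 55) / 20) × 50 = 325.5000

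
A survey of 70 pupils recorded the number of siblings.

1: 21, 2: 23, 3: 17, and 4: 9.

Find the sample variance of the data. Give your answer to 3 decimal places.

Values: 1, 2, 3, 4
n = 70, Σfx = 154, mean = 2.2000
Σfx² = 410
Σf(x − x̄)² = Σfx² − (Σfx)²/n = 410 − 154²/70 = 71.2000
Sample variance = 71.2000 / 69 = 1.0319

1.032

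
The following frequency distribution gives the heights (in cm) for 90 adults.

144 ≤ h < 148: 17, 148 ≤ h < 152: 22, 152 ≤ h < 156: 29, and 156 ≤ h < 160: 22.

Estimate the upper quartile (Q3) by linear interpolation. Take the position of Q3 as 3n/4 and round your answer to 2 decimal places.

Cumulative frequencies: 17, 39, 68, 90
n = 90; position = 3n/4 = 67.5.
This falls in the class 152 ≤ h < 156: L = 152, F = 39, f = 29, h = 4.
Upper quartile ≈ 152 + ((67.5 − 39) / 29) × 4 = 155.9310

155.93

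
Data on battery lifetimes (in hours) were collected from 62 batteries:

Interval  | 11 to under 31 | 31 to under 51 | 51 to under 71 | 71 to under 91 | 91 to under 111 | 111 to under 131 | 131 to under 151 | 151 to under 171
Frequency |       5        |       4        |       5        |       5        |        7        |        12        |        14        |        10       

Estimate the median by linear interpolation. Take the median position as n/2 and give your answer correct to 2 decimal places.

Cumulative frequencies: 5, 9, 14, 19, 26, 38, 52, 62
n = 62; position = n/2 = 31.
This falls in the class 111 to under 131: L = 111, F = 26, f = 12, h = 20.
Median ≈ 111 + ((31 − 26) / 12) × 20 = 119.3333

119.33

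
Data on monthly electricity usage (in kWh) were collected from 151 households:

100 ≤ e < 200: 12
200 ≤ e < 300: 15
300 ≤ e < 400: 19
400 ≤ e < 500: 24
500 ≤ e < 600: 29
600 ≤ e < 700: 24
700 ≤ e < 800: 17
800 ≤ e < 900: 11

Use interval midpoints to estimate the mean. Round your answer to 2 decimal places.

507.62

Midpoints: 150, 250, 350, 450, 550, 650, 750, 850
Σfm = 12×150 + 15×250 + 19×350 + 24×450 + 29×550 + 24×650 + 17×750 + 11×850 = 76650
n = Σf = 151
Mean = 76650 / 151 = 507.6159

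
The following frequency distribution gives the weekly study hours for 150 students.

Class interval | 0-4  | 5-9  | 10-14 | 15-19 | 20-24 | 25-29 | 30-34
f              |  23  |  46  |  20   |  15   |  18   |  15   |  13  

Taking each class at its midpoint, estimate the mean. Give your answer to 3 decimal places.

13.867

Midpoints: 2, 7, 12, 17, 22, 27, 32
Σfm = 23×2 + 46×7 + 20×12 + 15×17 + 18×22 + 15×27 + 13×32 = 2080
n = Σf = 150
Mean = 2080 / 150 = 13.8667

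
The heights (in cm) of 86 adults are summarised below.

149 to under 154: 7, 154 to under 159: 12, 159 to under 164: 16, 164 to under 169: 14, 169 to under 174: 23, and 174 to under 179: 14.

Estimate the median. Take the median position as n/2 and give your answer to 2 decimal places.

Cumulative frequencies: 7, 19, 35, 49, 72, 86
n = 86; position = n/2 = 43.
This falls in the class 164 to under 169: L = 164, F = 35, f = 14, h = 5.
Median ≈ 164 + ((43 − 35) / 14) × 5 = 166.8571

166.86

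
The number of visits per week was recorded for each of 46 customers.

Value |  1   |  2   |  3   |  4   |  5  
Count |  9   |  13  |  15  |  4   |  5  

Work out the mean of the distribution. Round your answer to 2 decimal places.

2.63

Values: 1, 2, 3, 4, 5
Σfx = 9×1 + 13×2 + 15×3 + 4×4 + 5×5 = 121
n = Σf = 46
Mean = 121 / 46 = 2.6304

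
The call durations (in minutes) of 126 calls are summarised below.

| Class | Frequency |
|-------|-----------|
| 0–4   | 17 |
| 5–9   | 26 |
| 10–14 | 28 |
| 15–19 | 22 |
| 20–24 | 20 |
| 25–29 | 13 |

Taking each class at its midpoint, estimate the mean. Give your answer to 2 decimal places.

13.63

Midpoints: 2, 7, 12, 17, 22, 27
Σfm = 17×2 + 26×7 + 28×12 + 22×17 + 20×22 + 13×27 = 1717
n = Σf = 126
Mean = 1717 / 126 = 13.6270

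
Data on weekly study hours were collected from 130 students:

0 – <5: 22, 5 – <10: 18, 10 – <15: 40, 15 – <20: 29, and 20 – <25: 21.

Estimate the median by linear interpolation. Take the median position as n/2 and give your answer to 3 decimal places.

Cumulative frequencies: 22, 40, 80, 109, 130
n = 130; position = n/2 = 65.
This falls in the class 10 – <15: L = 10, F = 40, f = 40, h = 5.
Median ≈ 10 + ((65 − 40) / 40) × 5 = 13.1250

13.125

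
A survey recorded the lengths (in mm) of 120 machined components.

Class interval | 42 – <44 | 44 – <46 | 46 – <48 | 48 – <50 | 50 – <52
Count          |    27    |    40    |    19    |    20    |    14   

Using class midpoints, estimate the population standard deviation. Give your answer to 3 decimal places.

2.623

Midpoints: 43, 45, 47, 49, 51
n = 120, Σfm = 5548, mean = 46.2333
Σfm² = 257328
Σf(m − x̄)² = Σfm² − (Σfm)²/n = 257328 − 5548²/120 = 825.4667
Population variance = 825.4667 / 120 = 6.8789
Standard deviation = √6.8789 = 2.6228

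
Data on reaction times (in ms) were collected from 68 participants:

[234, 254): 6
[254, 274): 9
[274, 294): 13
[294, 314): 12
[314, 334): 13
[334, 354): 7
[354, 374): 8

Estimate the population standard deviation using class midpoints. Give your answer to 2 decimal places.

Midpoints: 244, 264, 284, 304, 324, 344, 364
n = 68, Σfm = 20712, mean = 304.5882
Σfm² = 6395008
Σf(m − x̄)² = Σfm² − (Σfm)²/n = 6395008 − 20712²/68 = 86376.4706
Population variance = 86376.4706 / 68 = 1270.2422
Standard deviation = √1270.2422 = 35.6405

35.64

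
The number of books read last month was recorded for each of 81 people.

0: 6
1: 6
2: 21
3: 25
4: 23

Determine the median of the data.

Cumulative frequencies: 6, 12, 33, 58, 81
n = 81, so the median is the value in position (n+1)/2 = 41.
Position 41 falls at value 3.

3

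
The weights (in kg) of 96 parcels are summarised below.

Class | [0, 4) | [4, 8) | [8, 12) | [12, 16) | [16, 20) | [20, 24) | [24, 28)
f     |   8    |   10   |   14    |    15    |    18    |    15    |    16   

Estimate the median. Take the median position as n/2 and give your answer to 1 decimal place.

16.2

Cumulative frequencies: 8, 18, 32, 47, 65, 80, 96
n = 96; position = n/2 = 48.
This falls in the class [16, 20): L = 16, F = 47, f = 18, h = 4.
Median ≈ 16 + ((48 − 47) / 18) × 4 = 16.2222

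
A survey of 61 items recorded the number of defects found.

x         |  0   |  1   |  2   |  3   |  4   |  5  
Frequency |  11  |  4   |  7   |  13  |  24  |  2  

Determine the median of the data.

Cumulative frequencies: 11, 15, 22, 35, 59, 61
n = 61, so the median is the value in position (n+1)/2 = 31.
Position 31 falls at value 3.

3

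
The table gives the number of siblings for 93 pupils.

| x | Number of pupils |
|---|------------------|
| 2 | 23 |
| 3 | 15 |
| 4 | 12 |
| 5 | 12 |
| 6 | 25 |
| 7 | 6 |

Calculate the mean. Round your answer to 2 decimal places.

Values: 2, 3, 4, 5, 6, 7
Σfx = 23×2 + 15×3 + 12×4 + 12×5 + 25×6 + 6×7 = 391
n = Σf = 93
Mean = 391 / 93 = 4.2043

4.20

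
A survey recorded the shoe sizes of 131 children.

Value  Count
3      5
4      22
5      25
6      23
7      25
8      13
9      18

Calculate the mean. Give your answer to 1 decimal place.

Values: 3, 4, 5, 6, 7, 8, 9
Σfx = 5×3 + 22×4 + 25×5 + 23×6 + 25×7 + 13×8 + 18×9 = 807
n = Σf = 131
Mean = 807 / 131 = 6.1603

6.2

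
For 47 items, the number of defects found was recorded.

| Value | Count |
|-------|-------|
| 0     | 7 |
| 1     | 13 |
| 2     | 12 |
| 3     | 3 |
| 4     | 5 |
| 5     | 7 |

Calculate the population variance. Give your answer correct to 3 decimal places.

2.680

Values: 0, 1, 2, 3, 4, 5
n = 47, Σfx = 101, mean = 2.1489
Σfx² = 343
Σf(x − x̄)² = Σfx² − (Σfx)²/n = 343 − 101²/47 = 125.9574
Population variance = 125.9574 / 47 = 2.6799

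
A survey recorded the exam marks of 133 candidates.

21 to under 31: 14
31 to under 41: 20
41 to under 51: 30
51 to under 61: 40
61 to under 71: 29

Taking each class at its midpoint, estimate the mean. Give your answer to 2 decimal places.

Midpoints: 26, 36, 46, 56, 66
Σfm = 14×26 + 20×36 + 30×46 + 40×56 + 29×66 = 6618
n = Σf = 133
Mean = 6618 / 133 = 49.7594

49.76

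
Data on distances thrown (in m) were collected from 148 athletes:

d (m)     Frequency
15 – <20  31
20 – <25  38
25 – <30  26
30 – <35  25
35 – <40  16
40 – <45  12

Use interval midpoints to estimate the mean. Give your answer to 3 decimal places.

Midpoints: 17.5, 22.5, 27.5, 32.5, 37.5, 42.5
Σfm = 31×17.5 + 38×22.5 + 26×27.5 + 25×32.5 + 16×37.5 + 12×42.5 = 4035
n = Σf = 148
Mean = 4035 / 148 = 27.2635

27.264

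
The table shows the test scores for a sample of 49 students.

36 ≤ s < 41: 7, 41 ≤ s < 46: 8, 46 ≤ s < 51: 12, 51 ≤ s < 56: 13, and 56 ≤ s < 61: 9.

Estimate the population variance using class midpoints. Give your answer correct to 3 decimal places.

42.524

Midpoints: 38.5, 43.5, 48.5, 53.5, 58.5
n = 49, Σfm = 2421.5, mean = 49.4184
Σfm² = 121750.25
Σf(m − x̄)² = Σfm² − (Σfm)²/n = 121750.25 − 2421.5²/49 = 2083.6735
Population variance = 2083.6735 / 49 = 42.5239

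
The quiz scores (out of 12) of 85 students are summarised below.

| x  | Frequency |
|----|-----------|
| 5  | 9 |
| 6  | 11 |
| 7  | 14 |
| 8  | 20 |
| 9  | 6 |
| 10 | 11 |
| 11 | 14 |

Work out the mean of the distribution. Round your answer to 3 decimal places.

Values: 5, 6, 7, 8, 9, 10, 11
Σfx = 9×5 + 11×6 + 14×7 + 20×8 + 6×9 + 11×10 + 14×11 = 687
n = Σf = 85
Mean = 687 / 85 = 8.0824

8.082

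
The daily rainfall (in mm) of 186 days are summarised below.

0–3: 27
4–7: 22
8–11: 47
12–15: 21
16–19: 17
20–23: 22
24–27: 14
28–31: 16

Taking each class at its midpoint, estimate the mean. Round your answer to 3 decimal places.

Midpoints: 1.5, 5.5, 9.5, 13.5, 17.5, 21.5, 25.5, 29.5
Σfm = 27×1.5 + 22×5.5 + 47×9.5 + 21×13.5 + 17×17.5 + 22×21.5 + 14×25.5 + 16×29.5 = 2491
n = Σf = 186
Mean = 2491 / 186 = 13.3925

13.392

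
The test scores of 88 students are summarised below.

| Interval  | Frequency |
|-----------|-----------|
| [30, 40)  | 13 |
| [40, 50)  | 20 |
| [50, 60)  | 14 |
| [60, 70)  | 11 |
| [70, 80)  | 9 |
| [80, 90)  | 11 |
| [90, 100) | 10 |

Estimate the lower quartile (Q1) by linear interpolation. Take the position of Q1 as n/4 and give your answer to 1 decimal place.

44.5

Cumulative frequencies: 13, 33, 47, 58, 67, 78, 88
n = 88; position = n/4 = 22.
This falls in the class [40, 50): L = 40, F = 13, f = 20, h = 10.
Lower quartile ≈ 40 + ((22 − 13) / 20) × 10 = 44.5000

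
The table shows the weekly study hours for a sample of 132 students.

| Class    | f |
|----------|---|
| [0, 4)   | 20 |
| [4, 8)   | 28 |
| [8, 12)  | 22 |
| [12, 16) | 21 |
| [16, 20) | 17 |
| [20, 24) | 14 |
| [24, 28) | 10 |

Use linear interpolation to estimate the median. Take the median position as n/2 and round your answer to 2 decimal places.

11.27

Cumulative frequencies: 20, 48, 70, 91, 108, 122, 132
n = 132; position = n/2 = 66.
This falls in the class [8, 12): L = 8, F = 48, f = 22, h = 4.
Median ≈ 8 + ((66 − 48) / 22) × 4 = 11.2727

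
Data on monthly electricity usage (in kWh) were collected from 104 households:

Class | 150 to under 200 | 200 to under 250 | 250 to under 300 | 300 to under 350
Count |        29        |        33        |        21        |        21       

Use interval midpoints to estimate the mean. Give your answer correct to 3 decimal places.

Midpoints: 175, 225, 275, 325
Σfm = 29×175 + 33×225 + 21×275 + 21×325 = 25100
n = Σf = 104
Mean = 25100 / 104 = 241.3462

241.346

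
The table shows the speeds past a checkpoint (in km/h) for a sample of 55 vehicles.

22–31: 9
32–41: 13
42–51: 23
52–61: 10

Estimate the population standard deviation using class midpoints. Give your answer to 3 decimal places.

Midpoints: 26.5, 36.5, 46.5, 56.5
n = 55, Σfm = 2347.5, mean = 42.6818
Σfm² = 105293.75
Σf(m − x̄)² = Σfm² − (Σfm)²/n = 105293.75 − 2347.5²/55 = 5098.1818
Population variance = 5098.1818 / 55 = 92.6942
Standard deviation = √92.6942 = 9.6278

9.628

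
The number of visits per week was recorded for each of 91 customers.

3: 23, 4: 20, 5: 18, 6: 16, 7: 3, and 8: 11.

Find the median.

Cumulative frequencies: 23, 43, 61, 77, 80, 91
n = 91, so the median is the value in position (n+1)/2 = 46.
Position 46 falls at value 5.

5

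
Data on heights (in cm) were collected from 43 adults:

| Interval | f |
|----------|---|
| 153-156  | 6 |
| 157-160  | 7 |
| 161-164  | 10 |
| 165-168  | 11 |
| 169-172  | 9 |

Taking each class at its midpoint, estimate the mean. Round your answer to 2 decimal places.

Midpoints: 154.5, 158.5, 162.5, 166.5, 170.5
Σfm = 6×154.5 + 7×158.5 + 10×162.5 + 11×166.5 + 9×170.5 = 7027.5
n = Σf = 43
Mean = 7027.5 / 43 = 163.4302

163.43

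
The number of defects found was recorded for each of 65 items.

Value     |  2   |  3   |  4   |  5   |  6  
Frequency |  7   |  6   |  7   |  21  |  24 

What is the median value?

Cumulative frequencies: 7, 13, 20, 41, 65
n = 65, so the median is the value in position (n+1)/2 = 33.
Position 33 falls at value 5.

5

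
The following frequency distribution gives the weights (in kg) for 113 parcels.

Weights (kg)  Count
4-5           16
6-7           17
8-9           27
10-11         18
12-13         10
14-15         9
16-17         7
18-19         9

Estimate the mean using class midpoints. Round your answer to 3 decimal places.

Midpoints: 4.5, 6.5, 8.5, 10.5, 12.5, 14.5, 16.5, 18.5
Σfm = 16×4.5 + 17×6.5 + 27×8.5 + 18×10.5 + 10×12.5 + 9×14.5 + 7×16.5 + 9×18.5 = 1138.5
n = Σf = 113
Mean = 1138.5 / 113 = 10.0752

10.075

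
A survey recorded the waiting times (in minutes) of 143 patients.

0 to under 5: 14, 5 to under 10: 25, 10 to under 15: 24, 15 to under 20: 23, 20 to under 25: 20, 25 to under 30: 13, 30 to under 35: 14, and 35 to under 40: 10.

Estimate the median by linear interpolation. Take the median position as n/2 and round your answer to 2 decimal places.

Cumulative frequencies: 14, 39, 63, 86, 106, 119, 133, 143
n = 143; position = n/2 = 71.5.
This falls in the class 15 to under 20: L = 15, F = 63, f = 23, h = 5.
Median ≈ 15 + ((71.5 − 63) / 23) × 5 = 16.8478

16.85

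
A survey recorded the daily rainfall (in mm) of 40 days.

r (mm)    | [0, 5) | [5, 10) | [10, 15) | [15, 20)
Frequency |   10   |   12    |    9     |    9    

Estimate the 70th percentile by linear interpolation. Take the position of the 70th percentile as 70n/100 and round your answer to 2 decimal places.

Cumulative frequencies: 10, 22, 31, 40
n = 40; position = 70n/100 = 28.
This falls in the class [10, 15): L = 10, F = 22, f = 9, h = 5.
70th percentile ≈ 10 + ((28 − 22) / 9) × 5 = 13.3333

13.33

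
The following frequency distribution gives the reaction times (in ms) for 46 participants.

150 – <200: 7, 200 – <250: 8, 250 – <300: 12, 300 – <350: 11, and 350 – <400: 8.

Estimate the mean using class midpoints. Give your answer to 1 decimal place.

Midpoints: 175, 225, 275, 325, 375
Σfm = 7×175 + 8×225 + 12×275 + 11×325 + 8×375 = 12900
n = Σf = 46
Mean = 12900 / 46 = 280.4348

280.4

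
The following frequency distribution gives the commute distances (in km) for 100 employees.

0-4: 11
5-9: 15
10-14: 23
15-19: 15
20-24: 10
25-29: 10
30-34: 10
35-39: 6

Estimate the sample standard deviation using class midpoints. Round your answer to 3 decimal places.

Midpoints: 2, 7, 12, 17, 22, 27, 32, 37
n = 100, Σfm = 1690, mean = 16.9000
Σfm² = 39010
Σf(m − x̄)² = Σfm² − (Σfm)²/n = 39010 − 1690²/100 = 10449.0000
Sample variance = 10449.0000 / 99 = 105.5455
Standard deviation = √105.5455 = 10.2735

10.274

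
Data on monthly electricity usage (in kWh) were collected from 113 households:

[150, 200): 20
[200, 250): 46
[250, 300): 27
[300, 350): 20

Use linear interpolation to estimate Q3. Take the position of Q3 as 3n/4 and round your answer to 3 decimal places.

284.722

Cumulative frequencies: 20, 66, 93, 113
n = 113; position = 3n/4 = 84.75.
This falls in the class [250, 300): L = 250, F = 66, f = 27, h = 50.
Upper quartile ≈ 250 + ((84.75 − 66) / 27) × 50 = 284.7222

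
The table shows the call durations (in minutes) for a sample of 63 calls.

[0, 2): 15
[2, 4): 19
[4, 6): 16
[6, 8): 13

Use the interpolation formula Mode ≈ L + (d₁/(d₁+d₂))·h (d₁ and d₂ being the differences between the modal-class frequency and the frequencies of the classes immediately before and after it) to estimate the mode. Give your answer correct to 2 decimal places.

3.14

Modal class: [2, 4) (highest frequency 19).
d₁ = 19 − 15 = 4, d₂ = 19 − 16 = 3
Mode ≈ 2 + (4/(4+3)) × 2 = 2 + 1.1429 = 3.1429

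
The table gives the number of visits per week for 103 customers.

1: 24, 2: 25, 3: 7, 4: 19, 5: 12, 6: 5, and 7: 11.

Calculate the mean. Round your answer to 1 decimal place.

Values: 1, 2, 3, 4, 5, 6, 7
Σfx = 24×1 + 25×2 + 7×3 + 19×4 + 12×5 + 5×6 + 11×7 = 338
n = Σf = 103
Mean = 338 / 103 = 3.2816

3.3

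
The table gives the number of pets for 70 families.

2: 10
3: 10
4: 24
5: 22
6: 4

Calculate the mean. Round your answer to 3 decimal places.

Values: 2, 3, 4, 5, 6
Σfx = 10×2 + 10×3 + 24×4 + 22×5 + 4×6 = 280
n = Σf = 70
Mean = 280 / 70 = 4.0000

4.000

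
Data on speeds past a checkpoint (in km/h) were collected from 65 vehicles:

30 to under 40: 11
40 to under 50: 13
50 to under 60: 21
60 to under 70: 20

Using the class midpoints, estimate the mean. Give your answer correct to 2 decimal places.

Midpoints: 35, 45, 55, 65
Σfm = 11×35 + 13×45 + 21×55 + 20×65 = 3425
n = Σf = 65
Mean = 3425 / 65 = 52.6923

52.69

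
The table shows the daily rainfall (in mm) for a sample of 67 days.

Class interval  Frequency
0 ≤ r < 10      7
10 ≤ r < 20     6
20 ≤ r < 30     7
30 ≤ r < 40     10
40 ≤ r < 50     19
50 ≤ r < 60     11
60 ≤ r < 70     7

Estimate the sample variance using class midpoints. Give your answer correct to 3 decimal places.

322.388

Midpoints: 5, 15, 25, 35, 45, 55, 65
n = 67, Σfm = 2565, mean = 38.2836
Σfm² = 119475
Σf(m − x̄)² = Σfm² − (Σfm)²/n = 119475 − 2565²/67 = 21277.6119
Sample variance = 21277.6119 / 66 = 322.3881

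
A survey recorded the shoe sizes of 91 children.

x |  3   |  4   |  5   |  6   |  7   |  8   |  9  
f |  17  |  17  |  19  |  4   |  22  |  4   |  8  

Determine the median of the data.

5

Cumulative frequencies: 17, 34, 53, 57, 79, 83, 91
n = 91, so the median is the value in position (n+1)/2 = 46.
Position 46 falls at value 5.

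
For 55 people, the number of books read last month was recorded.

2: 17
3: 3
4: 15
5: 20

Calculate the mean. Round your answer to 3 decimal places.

Values: 2, 3, 4, 5
Σfx = 17×2 + 3×3 + 15×4 + 20×5 = 203
n = Σf = 55
Mean = 203 / 55 = 3.6909

3.691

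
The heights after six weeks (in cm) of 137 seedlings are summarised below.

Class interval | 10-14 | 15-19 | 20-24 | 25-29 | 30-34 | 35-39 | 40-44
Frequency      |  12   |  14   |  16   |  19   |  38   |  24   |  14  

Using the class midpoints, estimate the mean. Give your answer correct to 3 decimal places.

28.752

Midpoints: 12, 17, 22, 27, 32, 37, 42
Σfm = 12×12 + 14×17 + 16×22 + 19×27 + 38×32 + 24×37 + 14×42 = 3939
n = Σf = 137
Mean = 3939 / 137 = 28.7518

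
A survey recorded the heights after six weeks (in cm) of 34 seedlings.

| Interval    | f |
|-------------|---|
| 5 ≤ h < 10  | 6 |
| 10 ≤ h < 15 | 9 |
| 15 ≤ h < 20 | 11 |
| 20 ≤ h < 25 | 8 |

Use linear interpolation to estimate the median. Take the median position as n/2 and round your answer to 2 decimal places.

Cumulative frequencies: 6, 15, 26, 34
n = 34; position = n/2 = 17.
This falls in the class 15 ≤ h < 20: L = 15, F = 15, f = 11, h = 5.
Median ≈ 15 + ((17 − 15) / 11) × 5 = 15.9091

15.91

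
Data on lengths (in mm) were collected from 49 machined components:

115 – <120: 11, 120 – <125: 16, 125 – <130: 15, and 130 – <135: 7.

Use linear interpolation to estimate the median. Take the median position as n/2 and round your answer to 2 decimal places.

Cumulative frequencies: 11, 27, 42, 49
n = 49; position = n/2 = 24.5.
This falls in the class 120 – <125: L = 120, F = 11, f = 16, h = 5.
Median ≈ 120 + ((24.5 − 11) / 16) × 5 = 124.2188

124.22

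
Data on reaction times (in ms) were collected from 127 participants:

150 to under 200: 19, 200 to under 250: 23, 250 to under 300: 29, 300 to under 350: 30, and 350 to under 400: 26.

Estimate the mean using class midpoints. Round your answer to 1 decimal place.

283.3

Midpoints: 175, 225, 275, 325, 375
Σfm = 19×175 + 23×225 + 29×275 + 30×325 + 26×375 = 35975
n = Σf = 127
Mean = 35975 / 127 = 283.2677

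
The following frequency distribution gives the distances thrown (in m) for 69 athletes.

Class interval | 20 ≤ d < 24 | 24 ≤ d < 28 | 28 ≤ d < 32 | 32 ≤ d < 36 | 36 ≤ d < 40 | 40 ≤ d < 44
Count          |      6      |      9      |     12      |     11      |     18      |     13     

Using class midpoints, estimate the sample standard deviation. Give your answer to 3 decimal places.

Midpoints: 22, 26, 30, 34, 38, 42
n = 69, Σfm = 2330, mean = 33.7681
Σfm² = 81428
Σf(m − x̄)² = Σfm² − (Σfm)²/n = 81428 − 2330²/69 = 2748.2899
Sample variance = 2748.2899 / 68 = 40.4160
Standard deviation = √40.4160 = 6.3574

6.357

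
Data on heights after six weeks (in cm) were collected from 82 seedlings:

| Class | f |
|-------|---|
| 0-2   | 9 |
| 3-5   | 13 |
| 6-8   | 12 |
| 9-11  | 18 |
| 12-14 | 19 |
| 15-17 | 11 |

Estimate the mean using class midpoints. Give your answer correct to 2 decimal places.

9.12

Midpoints: 1, 4, 7, 10, 13, 16
Σfm = 9×1 + 13×4 + 12×7 + 18×10 + 19×13 + 11×16 = 748
n = Σf = 82
Mean = 748 / 82 = 9.1220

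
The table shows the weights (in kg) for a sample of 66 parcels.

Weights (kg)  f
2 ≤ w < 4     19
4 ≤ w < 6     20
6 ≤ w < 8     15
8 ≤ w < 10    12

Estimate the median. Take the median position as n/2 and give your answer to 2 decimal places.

Cumulative frequencies: 19, 39, 54, 66
n = 66; position = n/2 = 33.
This falls in the class 4 ≤ w < 6: L = 4, F = 19, f = 20, h = 2.
Median ≈ 4 + ((33 − 19) / 20) × 2 = 5.4000

5.40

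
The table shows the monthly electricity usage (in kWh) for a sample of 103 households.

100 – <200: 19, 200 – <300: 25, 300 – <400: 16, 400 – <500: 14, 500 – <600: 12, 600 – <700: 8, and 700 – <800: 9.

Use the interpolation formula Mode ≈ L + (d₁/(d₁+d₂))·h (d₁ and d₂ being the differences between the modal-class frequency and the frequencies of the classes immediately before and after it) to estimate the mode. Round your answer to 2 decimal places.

240.00

Modal class: 200 – <300 (highest frequency 25).
d₁ = 25 − 19 = 6, d₂ = 25 − 16 = 9
Mode ≈ 200 + (6/(6+9)) × 100 = 200 + 40.0000 = 240.0000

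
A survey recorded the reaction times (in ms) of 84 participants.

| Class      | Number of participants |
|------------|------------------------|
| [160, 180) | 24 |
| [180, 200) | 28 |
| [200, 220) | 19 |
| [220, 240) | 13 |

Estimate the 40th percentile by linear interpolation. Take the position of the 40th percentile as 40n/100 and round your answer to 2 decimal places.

Cumulative frequencies: 24, 52, 71, 84
n = 84; position = 40n/100 = 33.6.
This falls in the class [180, 200): L = 180, F = 24, f = 28, h = 20.
40th percentile ≈ 180 + ((33.6 − 24) / 28) × 20 = 186.8571

186.86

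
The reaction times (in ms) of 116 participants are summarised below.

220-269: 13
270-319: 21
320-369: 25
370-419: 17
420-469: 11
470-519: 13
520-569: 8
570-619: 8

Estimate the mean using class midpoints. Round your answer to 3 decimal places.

Midpoints: 244.5, 294.5, 344.5, 394.5, 444.5, 494.5, 544.5, 594.5
Σfm = 13×244.5 + 21×294.5 + 25×344.5 + 17×394.5 + 11×444.5 + 13×494.5 + 8×544.5 + 8×594.5 = 45112
n = Σf = 116
Mean = 45112 / 116 = 388.8966

388.897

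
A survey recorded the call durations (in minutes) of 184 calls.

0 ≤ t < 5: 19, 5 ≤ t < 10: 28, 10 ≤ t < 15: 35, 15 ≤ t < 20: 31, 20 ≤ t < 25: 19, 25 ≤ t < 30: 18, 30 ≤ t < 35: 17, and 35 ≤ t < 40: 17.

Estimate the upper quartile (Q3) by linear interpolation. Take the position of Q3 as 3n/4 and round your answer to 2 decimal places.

26.67

Cumulative frequencies: 19, 47, 82, 113, 132, 150, 167, 184
n = 184; position = 3n/4 = 138.
This falls in the class 25 ≤ t < 30: L = 25, F = 132, f = 18, h = 5.
Upper quartile ≈ 25 + ((138 − 132) / 18) × 5 = 26.6667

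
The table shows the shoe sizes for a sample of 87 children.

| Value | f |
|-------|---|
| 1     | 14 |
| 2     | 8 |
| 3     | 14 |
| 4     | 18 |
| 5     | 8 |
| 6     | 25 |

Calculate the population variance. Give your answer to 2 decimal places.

Values: 1, 2, 3, 4, 5, 6
n = 87, Σfx = 334, mean = 3.8391
Σfx² = 1560
Σf(x − x̄)² = Σfx² − (Σfx)²/n = 1560 − 334²/87 = 277.7471
Population variance = 277.7471 / 87 = 3.1925

3.19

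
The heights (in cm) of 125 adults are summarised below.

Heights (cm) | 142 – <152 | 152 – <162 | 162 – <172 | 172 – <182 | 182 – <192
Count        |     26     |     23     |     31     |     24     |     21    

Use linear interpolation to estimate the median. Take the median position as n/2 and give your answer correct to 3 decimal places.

166.355

Cumulative frequencies: 26, 49, 80, 104, 125
n = 125; position = n/2 = 62.5.
This falls in the class 162 – <172: L = 162, F = 49, f = 31, h = 10.
Median ≈ 162 + ((62.5 − 49) / 31) × 10 = 166.3548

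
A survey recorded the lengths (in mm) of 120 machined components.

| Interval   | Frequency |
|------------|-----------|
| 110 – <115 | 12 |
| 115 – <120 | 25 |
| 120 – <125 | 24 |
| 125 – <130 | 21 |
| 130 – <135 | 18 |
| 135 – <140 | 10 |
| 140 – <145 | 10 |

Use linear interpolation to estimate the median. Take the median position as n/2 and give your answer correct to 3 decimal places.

Cumulative frequencies: 12, 37, 61, 82, 100, 110, 120
n = 120; position = n/2 = 60.
This falls in the class 120 – <125: L = 120, F = 37, f = 24, h = 5.
Median ≈ 120 + ((60 − 37) / 24) × 5 = 124.7917

124.792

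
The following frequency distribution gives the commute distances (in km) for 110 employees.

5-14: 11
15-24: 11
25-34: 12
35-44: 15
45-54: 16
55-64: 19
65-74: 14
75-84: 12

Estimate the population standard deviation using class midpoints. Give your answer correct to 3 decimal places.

21.555

Midpoints: 9.5, 19.5, 29.5, 39.5, 49.5, 59.5, 69.5, 79.5
n = 110, Σfm = 5115, mean = 46.5000
Σfm² = 288957.5
Σf(m − x̄)² = Σfm² − (Σfm)²/n = 288957.5 − 5115²/110 = 51110.0000
Population variance = 51110.0000 / 110 = 464.6364
Standard deviation = √464.6364 = 21.5554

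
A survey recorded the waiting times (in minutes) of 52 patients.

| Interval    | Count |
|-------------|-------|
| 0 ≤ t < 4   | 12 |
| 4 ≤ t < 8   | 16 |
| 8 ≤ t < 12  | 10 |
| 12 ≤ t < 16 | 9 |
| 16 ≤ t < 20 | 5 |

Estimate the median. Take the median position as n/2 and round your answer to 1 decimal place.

Cumulative frequencies: 12, 28, 38, 47, 52
n = 52; position = n/2 = 26.
This falls in the class 4 ≤ t < 8: L = 4, F = 12, f = 16, h = 4.
Median ≈ 4 + ((26 − 12) / 16) × 4 = 7.5000

7.5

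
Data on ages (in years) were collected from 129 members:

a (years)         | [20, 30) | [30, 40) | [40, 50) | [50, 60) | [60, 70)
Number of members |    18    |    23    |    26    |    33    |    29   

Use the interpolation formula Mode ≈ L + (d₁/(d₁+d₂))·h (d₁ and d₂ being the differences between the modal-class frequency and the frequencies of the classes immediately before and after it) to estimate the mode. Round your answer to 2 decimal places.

56.36

Modal class: [50, 60) (highest frequency 33).
d₁ = 33 − 26 = 7, d₂ = 33 − 29 = 4
Mode ≈ 50 + (7/(7+4)) × 10 = 50 + 6.3636 = 56.3636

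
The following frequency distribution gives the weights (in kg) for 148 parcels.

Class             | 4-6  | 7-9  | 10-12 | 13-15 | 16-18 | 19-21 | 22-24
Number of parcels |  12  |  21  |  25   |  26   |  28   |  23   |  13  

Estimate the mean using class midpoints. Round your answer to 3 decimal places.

Midpoints: 5, 8, 11, 14, 17, 20, 23
Σfm = 12×5 + 21×8 + 25×11 + 26×14 + 28×17 + 23×20 + 13×23 = 2102
n = Σf = 148
Mean = 2102 / 148 = 14.2027

14.203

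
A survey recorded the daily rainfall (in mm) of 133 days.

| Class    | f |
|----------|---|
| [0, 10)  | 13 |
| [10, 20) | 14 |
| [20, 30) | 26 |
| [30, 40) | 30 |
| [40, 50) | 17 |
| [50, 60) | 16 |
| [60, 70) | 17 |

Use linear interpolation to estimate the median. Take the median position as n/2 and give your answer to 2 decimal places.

34.50

Cumulative frequencies: 13, 27, 53, 83, 100, 116, 133
n = 133; position = n/2 = 66.5.
This falls in the class [30, 40): L = 30, F = 53, f = 30, h = 10.
Median ≈ 30 + ((66.5 − 53) / 30) × 10 = 34.5000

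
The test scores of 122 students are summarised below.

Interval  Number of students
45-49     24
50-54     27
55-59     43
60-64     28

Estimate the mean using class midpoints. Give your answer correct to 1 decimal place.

55.1

Midpoints: 47, 52, 57, 62
Σfm = 24×47 + 27×52 + 43×57 + 28×62 = 6719
n = Σf = 122
Mean = 6719 / 122 = 55.0738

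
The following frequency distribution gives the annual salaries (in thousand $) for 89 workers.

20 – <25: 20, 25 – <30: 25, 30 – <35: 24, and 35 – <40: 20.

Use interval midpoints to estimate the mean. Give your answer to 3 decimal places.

Midpoints: 22.5, 27.5, 32.5, 37.5
Σfm = 20×22.5 + 25×27.5 + 24×32.5 + 20×37.5 = 2667.5
n = Σf = 89
Mean = 2667.5 / 89 = 29.9719

29.972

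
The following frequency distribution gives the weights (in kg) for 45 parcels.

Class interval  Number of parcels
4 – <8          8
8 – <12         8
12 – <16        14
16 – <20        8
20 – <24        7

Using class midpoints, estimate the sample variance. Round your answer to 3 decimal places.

27.604

Midpoints: 6, 10, 14, 18, 22
n = 45, Σfm = 622, mean = 13.8222
Σfm² = 9812
Σf(m − x̄)² = Σfm² − (Σfm)²/n = 9812 − 622²/45 = 1214.5778
Sample variance = 1214.5778 / 44 = 27.6040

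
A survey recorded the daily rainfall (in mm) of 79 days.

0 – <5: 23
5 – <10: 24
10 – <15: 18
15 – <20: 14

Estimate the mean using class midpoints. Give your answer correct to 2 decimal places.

8.96

Midpoints: 2.5, 7.5, 12.5, 17.5
Σfm = 23×2.5 + 24×7.5 + 18×12.5 + 14×17.5 = 707.5
n = Σf = 79
Mean = 707.5 / 79 = 8.9557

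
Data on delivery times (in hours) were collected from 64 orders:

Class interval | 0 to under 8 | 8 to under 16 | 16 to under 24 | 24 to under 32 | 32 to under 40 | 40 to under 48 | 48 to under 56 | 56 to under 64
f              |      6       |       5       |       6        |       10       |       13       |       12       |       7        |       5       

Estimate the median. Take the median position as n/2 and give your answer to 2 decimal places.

Cumulative frequencies: 6, 11, 17, 27, 40, 52, 59, 64
n = 64; position = n/2 = 32.
This falls in the class 32 to under 40: L = 32, F = 27, f = 13, h = 8.
Median ≈ 32 + ((32 − 27) / 13) × 8 = 35.0769

35.08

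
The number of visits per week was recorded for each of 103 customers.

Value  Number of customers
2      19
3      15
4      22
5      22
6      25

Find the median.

4

Cumulative frequencies: 19, 34, 56, 78, 103
n = 103, so the median is the value in position (n+1)/2 = 52.
Position 52 falls at value 4.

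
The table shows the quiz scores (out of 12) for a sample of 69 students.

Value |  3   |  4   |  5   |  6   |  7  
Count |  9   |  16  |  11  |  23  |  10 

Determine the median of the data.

5

Cumulative frequencies: 9, 25, 36, 59, 69
n = 69, so the median is the value in position (n+1)/2 = 35.
Position 35 falls at value 5.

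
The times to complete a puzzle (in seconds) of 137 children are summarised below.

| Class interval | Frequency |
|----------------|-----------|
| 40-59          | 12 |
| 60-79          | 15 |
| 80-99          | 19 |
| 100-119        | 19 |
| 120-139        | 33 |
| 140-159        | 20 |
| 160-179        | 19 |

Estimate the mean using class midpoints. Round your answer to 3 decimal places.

116.069

Midpoints: 49.5, 69.5, 89.5, 109.5, 129.5, 149.5, 169.5
Σfm = 12×49.5 + 15×69.5 + 19×89.5 + 19×109.5 + 33×129.5 + 20×149.5 + 19×169.5 = 15901.5
n = Σf = 137
Mean = 15901.5 / 137 = 116.0693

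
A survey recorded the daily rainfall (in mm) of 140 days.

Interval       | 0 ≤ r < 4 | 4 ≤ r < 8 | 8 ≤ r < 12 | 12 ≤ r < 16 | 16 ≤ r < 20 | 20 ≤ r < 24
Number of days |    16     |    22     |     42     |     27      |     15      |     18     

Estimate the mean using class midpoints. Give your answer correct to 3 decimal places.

Midpoints: 2, 6, 10, 14, 18, 22
Σfm = 16×2 + 22×6 + 42×10 + 27×14 + 15×18 + 18×22 = 1628
n = Σf = 140
Mean = 1628 / 140 = 11.6286

11.629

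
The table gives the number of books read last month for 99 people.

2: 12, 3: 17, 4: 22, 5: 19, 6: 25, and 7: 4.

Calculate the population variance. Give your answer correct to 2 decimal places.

Values: 2, 3, 4, 5, 6, 7
n = 99, Σfx = 436, mean = 4.4040
Σfx² = 2124
Σf(x − x̄)² = Σfx² − (Σfx)²/n = 2124 − 436²/99 = 203.8384
Population variance = 203.8384 / 99 = 2.0590

2.06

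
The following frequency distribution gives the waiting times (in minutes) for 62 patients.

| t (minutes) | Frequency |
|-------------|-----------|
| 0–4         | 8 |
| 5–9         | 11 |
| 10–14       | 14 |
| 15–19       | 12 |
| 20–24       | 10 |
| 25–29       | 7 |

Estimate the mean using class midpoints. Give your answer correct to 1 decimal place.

Midpoints: 2, 7, 12, 17, 22, 27
Σfm = 8×2 + 11×7 + 14×12 + 12×17 + 10×22 + 7×27 = 874
n = Σf = 62
Mean = 874 / 62 = 14.0968

14.1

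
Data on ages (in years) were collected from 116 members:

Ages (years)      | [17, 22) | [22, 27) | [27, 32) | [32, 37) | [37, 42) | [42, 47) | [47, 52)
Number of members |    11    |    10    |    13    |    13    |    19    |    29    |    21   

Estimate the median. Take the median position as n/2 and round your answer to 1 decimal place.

Cumulative frequencies: 11, 21, 34, 47, 66, 95, 116
n = 116; position = n/2 = 58.
This falls in the class [37, 42): L = 37, F = 47, f = 19, h = 5.
Median ≈ 37 + ((58 − 47) / 19) × 5 = 39.8947

39.9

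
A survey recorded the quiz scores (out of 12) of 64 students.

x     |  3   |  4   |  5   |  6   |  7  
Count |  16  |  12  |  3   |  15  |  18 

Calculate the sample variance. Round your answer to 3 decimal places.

2.575

Values: 3, 4, 5, 6, 7
n = 64, Σfx = 327, mean = 5.1094
Σfx² = 1833
Σf(x − x̄)² = Σfx² − (Σfx)²/n = 1833 − 327²/64 = 162.2344
Sample variance = 162.2344 / 63 = 2.5751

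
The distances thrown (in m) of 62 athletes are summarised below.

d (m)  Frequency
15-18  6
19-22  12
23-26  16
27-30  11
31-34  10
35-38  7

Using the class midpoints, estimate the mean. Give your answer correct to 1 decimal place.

Midpoints: 16.5, 20.5, 24.5, 28.5, 32.5, 36.5
Σfm = 6×16.5 + 12×20.5 + 16×24.5 + 11×28.5 + 10×32.5 + 7×36.5 = 1631
n = Σf = 62
Mean = 1631 / 62 = 26.3065

26.3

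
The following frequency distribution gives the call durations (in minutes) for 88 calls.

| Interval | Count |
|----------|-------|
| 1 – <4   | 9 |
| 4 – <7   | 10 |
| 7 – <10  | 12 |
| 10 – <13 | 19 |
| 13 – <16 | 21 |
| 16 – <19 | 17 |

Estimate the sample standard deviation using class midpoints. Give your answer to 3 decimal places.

Midpoints: 2.5, 5.5, 8.5, 11.5, 14.5, 17.5
n = 88, Σfm = 1000, mean = 11.3636
Σfm² = 13360
Σf(m − x̄)² = Σfm² − (Σfm)²/n = 13360 − 1000²/88 = 1996.3636
Sample variance = 1996.3636 / 87 = 22.9467
Standard deviation = √22.9467 = 4.7903

4.790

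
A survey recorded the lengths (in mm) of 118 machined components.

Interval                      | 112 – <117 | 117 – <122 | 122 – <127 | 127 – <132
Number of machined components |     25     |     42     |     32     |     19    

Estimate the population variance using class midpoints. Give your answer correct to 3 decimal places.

24.542

Midpoints: 114.5, 119.5, 124.5, 129.5
n = 118, Σfm = 14326, mean = 121.4068
Σfm² = 1742169.5
Σf(m − x̄)² = Σfm² − (Σfm)²/n = 1742169.5 − 14326²/118 = 2895.9746
Population variance = 2895.9746 / 118 = 24.5422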